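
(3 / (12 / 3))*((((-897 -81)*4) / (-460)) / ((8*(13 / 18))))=13203 / 11960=1.10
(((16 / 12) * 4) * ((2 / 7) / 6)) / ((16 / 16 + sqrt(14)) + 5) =0.03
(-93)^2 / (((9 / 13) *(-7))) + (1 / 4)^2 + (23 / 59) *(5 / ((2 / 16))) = -11689939 / 6608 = -1769.06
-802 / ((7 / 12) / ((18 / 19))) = -173232 / 133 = -1302.50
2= 2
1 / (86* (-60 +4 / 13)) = -0.00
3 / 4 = 0.75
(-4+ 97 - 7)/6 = 43/3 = 14.33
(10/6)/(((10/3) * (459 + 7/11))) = 11/10112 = 0.00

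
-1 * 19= -19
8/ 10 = 4/ 5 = 0.80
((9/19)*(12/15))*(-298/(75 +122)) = -10728/18715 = -0.57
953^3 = 865523177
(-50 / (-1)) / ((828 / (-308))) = -3850 / 207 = -18.60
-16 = -16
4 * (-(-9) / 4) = 9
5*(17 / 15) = 17 / 3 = 5.67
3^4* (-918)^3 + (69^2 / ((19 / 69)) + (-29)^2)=-1190601808160 / 19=-62663253061.05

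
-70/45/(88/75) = -175/132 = -1.33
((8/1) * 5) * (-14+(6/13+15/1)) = 760/13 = 58.46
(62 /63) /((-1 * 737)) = -62 /46431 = -0.00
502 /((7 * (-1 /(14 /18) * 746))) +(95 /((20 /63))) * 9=36163957 /13428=2693.18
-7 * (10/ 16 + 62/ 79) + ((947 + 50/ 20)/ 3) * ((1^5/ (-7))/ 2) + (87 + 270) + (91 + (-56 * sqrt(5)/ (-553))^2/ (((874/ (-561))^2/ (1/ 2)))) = 27733994860769/ 66742901624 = 415.53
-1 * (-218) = 218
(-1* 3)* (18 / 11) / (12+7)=-0.26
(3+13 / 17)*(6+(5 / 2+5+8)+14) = 2272 / 17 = 133.65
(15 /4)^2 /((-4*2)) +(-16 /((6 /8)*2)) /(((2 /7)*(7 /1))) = -2723 /384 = -7.09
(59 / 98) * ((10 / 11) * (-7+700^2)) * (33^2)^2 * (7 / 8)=2226265345755 / 8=278283168219.38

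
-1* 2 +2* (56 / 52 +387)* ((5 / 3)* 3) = 50424 / 13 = 3878.77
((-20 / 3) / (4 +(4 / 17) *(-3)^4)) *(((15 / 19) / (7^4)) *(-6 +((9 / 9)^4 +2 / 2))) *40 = 34000 / 2235331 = 0.02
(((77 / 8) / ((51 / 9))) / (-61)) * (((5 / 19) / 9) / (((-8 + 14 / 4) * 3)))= 385 / 6383772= 0.00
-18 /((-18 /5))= 5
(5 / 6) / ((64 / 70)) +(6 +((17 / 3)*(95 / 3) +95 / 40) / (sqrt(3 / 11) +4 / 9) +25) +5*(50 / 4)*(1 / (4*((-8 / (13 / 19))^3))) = -5888297966537 / 5646987264 +117819*sqrt(33) / 536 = 219.99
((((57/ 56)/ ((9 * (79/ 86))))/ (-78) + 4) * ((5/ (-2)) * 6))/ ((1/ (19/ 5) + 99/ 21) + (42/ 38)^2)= -747131015/ 77222184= -9.68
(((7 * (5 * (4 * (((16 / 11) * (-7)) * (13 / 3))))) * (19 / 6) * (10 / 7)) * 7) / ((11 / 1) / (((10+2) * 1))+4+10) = -77459200 / 5907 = -13113.12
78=78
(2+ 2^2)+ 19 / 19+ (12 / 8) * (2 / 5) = 38 / 5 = 7.60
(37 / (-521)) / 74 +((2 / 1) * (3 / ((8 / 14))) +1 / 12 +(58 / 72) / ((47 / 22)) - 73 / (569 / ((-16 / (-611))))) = 71441242295 / 6520692204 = 10.96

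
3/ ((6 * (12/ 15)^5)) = 3125/ 2048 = 1.53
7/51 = 0.14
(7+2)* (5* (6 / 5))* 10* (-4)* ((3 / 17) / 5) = -1296 / 17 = -76.24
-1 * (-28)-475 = -447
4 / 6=0.67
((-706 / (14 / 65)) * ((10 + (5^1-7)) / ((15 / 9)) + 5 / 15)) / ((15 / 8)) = -403832 / 45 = -8974.04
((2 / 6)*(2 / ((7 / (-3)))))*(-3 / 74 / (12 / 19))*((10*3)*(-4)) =-570 / 259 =-2.20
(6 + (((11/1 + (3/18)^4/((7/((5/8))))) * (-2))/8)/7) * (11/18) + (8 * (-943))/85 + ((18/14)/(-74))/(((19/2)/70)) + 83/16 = -175442249743933/2185736555520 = -80.27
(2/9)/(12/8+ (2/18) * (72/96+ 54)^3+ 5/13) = 1664/136559079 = 0.00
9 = 9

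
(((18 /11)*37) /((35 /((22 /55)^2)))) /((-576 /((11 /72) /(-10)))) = 37 /5040000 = 0.00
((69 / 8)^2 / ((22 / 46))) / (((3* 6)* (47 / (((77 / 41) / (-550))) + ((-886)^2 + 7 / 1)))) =85169 / 7601328768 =0.00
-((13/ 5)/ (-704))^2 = -169/ 12390400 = -0.00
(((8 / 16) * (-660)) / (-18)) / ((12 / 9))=55 / 4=13.75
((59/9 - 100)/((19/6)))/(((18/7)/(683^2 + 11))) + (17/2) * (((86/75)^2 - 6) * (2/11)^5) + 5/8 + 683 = -81895471516470739/15299845000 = -5352699.42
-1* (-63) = 63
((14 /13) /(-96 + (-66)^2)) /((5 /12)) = 14 /23075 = 0.00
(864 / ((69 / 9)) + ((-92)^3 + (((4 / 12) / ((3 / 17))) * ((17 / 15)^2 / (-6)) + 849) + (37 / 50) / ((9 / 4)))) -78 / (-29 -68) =-21081534976477 / 27106650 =-777725.58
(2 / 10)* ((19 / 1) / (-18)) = -19 / 90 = -0.21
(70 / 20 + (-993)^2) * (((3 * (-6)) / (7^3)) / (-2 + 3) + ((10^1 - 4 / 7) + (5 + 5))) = 6553304915 / 343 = 19105845.23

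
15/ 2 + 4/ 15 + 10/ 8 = 9.02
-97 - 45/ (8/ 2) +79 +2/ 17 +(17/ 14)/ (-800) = -5547089/ 190400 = -29.13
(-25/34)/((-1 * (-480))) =-5/3264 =-0.00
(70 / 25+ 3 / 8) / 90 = 127 / 3600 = 0.04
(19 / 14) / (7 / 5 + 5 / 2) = 95 / 273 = 0.35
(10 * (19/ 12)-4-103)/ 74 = -1.23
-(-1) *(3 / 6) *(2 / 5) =1 / 5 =0.20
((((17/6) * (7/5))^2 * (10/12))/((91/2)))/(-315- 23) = -2023/2372760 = -0.00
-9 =-9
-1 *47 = -47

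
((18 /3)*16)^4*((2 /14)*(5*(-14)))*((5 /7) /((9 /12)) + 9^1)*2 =-118342287360 /7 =-16906041051.43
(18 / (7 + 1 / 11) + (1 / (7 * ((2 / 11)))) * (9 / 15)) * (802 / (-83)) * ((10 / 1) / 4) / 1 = -13233 / 182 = -72.71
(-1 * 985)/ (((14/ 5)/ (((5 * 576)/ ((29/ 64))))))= -453888000/ 203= -2235901.48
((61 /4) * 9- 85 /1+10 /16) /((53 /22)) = 4653 /212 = 21.95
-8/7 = -1.14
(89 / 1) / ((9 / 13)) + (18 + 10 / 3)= 1349 / 9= 149.89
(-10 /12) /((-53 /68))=170 /159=1.07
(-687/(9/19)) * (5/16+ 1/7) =-73967/112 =-660.42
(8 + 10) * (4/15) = 24/5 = 4.80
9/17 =0.53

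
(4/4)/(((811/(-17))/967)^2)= 270240721/657721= 410.87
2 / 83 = 0.02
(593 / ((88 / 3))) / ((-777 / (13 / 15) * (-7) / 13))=100217 / 2393160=0.04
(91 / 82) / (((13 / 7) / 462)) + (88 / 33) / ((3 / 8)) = 104495 / 369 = 283.18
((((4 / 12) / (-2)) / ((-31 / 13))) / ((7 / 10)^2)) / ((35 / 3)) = 130 / 10633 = 0.01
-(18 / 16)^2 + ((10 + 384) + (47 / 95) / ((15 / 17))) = 393.30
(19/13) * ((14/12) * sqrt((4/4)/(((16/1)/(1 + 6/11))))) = 133 * sqrt(187)/3432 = 0.53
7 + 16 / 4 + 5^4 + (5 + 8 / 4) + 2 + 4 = 649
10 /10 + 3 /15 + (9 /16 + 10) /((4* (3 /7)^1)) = 7067 /960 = 7.36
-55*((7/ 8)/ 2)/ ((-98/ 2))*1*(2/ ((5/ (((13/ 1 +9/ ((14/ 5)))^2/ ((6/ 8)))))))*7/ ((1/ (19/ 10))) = 10769561/ 11760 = 915.78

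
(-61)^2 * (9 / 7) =33489 / 7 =4784.14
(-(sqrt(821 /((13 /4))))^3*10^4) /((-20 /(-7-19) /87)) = -571416000*sqrt(10673) /13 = -4541008335.93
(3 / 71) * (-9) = -27 / 71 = -0.38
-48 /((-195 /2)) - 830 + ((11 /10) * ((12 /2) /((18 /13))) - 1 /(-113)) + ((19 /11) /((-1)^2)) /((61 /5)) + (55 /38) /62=-28723472579411 /34834602660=-824.57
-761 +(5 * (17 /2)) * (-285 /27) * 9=-9597 /2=-4798.50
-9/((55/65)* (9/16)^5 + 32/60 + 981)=-1840250880/200706140909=-0.01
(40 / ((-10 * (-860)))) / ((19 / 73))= 73 / 4085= 0.02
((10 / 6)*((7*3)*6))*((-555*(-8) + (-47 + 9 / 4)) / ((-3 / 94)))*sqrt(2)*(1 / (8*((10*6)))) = -5784149*sqrt(2) / 96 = -85208.56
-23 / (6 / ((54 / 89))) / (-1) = 207 / 89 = 2.33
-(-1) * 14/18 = 7/9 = 0.78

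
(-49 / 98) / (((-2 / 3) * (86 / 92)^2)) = 0.86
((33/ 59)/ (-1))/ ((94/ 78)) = -1287/ 2773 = -0.46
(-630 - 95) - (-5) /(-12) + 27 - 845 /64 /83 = -11132503 /15936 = -698.58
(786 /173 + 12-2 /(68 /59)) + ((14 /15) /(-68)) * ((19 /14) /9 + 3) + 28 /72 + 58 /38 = 503313841 /30174660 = 16.68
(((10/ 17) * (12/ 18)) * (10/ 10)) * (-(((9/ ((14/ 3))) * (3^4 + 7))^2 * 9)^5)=-2204376104390071984010474437308579840/ 4802079233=-459046175090479183688736600.00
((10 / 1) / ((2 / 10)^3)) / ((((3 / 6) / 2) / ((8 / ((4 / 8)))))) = 80000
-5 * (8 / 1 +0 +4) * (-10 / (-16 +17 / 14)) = -2800 / 69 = -40.58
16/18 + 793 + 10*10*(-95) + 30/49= -3839125/441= -8705.50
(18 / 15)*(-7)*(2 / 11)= -84 / 55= -1.53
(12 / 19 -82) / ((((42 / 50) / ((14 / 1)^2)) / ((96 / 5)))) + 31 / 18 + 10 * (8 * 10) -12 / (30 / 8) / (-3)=-621974431 / 1710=-363727.74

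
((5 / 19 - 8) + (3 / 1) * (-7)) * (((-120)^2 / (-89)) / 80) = 98280 / 1691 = 58.12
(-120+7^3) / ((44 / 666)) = 74259 / 22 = 3375.41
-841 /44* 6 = -2523 /22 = -114.68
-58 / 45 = -1.29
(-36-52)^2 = 7744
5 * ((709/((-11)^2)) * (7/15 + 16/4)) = 47503/363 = 130.86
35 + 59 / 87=3104 / 87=35.68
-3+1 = -2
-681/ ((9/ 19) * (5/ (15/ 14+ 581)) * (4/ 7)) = -35146637/ 120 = -292888.64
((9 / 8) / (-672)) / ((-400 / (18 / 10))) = 27 / 3584000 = 0.00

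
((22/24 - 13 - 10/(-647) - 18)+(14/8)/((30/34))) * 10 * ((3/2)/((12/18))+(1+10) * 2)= -17625579/2588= -6810.50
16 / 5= 3.20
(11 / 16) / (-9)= -11 / 144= -0.08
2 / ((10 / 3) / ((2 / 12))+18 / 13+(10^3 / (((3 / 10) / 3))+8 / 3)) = 39 / 195469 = 0.00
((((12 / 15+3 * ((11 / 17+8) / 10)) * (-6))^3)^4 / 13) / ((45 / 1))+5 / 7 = 562885867772496428428284526648157247028 / 64719999496958314208984375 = 8697247715506.41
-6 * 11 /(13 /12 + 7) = -792 /97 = -8.16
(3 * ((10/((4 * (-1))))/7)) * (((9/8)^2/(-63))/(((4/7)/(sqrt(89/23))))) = 135 * sqrt(2047)/82432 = 0.07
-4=-4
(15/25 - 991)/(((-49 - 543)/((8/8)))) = 619/370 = 1.67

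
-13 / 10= -1.30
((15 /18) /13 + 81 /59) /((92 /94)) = 310811 /211692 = 1.47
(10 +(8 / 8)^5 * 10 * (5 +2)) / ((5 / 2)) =32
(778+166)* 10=9440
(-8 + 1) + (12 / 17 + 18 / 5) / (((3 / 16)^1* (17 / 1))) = -8163 / 1445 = -5.65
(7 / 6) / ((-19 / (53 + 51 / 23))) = -4445 / 1311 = -3.39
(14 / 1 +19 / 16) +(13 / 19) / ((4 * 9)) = 41605 / 2736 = 15.21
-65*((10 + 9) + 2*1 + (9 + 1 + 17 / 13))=-2100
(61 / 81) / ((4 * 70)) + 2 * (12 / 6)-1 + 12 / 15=17249 / 4536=3.80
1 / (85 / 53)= 53 / 85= 0.62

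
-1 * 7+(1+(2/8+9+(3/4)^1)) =4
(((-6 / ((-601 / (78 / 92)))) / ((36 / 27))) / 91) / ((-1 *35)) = -0.00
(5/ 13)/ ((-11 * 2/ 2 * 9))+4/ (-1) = -5153/ 1287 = -4.00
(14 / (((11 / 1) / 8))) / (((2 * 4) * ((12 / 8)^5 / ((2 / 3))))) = 896 / 8019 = 0.11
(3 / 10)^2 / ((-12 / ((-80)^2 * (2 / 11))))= -96 / 11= -8.73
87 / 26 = 3.35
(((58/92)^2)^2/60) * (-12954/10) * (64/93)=-1527019679/650630325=-2.35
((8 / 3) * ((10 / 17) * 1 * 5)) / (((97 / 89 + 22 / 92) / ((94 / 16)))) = 9620900 / 277491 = 34.67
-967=-967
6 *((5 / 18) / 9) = 5 / 27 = 0.19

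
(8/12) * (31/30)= 31/45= 0.69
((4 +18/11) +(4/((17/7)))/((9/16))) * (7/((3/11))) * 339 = 11401474/153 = 74519.44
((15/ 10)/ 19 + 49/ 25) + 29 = 29487/ 950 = 31.04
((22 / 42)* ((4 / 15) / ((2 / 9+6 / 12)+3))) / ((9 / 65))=1144 / 4221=0.27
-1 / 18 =-0.06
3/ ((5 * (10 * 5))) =3/ 250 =0.01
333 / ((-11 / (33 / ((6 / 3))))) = -999 / 2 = -499.50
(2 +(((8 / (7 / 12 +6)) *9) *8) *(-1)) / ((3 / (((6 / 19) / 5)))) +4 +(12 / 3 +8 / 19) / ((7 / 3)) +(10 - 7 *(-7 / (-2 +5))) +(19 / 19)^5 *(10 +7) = 1067846 / 22515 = 47.43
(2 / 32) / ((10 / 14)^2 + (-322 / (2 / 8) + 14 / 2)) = -49 / 1003904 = -0.00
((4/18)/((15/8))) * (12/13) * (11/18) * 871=23584/405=58.23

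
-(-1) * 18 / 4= 9 / 2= 4.50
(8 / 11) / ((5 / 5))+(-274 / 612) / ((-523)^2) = 669597485 / 920698614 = 0.73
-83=-83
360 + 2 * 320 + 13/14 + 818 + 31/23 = 1820.28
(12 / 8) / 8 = 3 / 16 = 0.19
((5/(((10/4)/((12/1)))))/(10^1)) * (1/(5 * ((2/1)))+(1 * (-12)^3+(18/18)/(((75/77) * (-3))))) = -1555418/375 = -4147.78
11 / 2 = 5.50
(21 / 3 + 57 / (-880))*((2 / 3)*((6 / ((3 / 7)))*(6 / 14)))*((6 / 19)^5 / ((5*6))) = 1977372 / 680927225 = 0.00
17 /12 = 1.42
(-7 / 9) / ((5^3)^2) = -7 / 140625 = -0.00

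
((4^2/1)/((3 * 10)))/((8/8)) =8/15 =0.53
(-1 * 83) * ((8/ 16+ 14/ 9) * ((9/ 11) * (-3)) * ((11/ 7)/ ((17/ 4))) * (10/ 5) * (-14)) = -73704/ 17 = -4335.53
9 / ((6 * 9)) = 1 / 6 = 0.17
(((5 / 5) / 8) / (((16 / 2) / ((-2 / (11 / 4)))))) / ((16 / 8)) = -1 / 176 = -0.01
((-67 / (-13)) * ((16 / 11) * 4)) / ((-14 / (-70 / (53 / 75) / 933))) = 536000 / 2357069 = 0.23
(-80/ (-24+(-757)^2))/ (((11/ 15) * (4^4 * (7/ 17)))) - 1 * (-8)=225909325/ 28238672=8.00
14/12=7/6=1.17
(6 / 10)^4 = 81 / 625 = 0.13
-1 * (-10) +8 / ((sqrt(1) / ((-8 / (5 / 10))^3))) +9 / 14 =-458603 / 14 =-32757.36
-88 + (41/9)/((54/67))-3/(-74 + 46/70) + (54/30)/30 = -1282600291/15594525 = -82.25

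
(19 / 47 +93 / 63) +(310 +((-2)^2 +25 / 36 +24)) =4033769 / 11844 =340.57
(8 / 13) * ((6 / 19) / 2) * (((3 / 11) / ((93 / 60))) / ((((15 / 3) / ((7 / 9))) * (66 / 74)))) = 8288 / 2779491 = 0.00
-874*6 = -5244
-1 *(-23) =23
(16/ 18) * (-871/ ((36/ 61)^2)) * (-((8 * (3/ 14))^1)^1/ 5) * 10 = 12963964/ 1701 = 7621.38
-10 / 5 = -2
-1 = -1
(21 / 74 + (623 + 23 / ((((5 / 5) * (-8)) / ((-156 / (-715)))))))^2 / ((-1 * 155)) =-1605557615236 / 641889875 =-2501.30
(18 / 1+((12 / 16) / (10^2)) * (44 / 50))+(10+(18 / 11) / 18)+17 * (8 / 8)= 2480363 / 55000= 45.10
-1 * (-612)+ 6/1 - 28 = 590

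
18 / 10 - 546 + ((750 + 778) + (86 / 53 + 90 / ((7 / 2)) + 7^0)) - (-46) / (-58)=54405241 / 53795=1011.34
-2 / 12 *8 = -4 / 3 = -1.33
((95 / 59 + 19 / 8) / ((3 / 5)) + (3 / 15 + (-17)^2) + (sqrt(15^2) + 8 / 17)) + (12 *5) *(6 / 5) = 15378499 / 40120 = 383.31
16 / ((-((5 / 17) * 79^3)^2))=-0.00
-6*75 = -450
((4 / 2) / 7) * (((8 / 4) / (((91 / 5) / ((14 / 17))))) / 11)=40 / 17017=0.00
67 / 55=1.22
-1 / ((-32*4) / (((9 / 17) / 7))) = 9 / 15232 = 0.00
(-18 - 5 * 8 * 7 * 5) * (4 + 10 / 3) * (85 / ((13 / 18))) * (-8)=9790744.62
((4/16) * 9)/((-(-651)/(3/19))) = 9/16492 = 0.00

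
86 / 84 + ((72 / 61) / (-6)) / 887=2326097 / 2272494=1.02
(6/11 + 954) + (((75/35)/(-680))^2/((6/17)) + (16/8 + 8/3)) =3375076195/3518592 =959.21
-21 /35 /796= -3 /3980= -0.00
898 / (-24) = -449 / 12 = -37.42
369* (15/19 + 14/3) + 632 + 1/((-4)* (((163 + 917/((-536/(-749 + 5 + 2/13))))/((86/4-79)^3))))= 2036247074031/760241224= 2678.42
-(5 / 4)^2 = -25 / 16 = -1.56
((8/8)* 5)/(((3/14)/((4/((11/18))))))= 1680/11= 152.73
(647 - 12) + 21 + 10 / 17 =11162 / 17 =656.59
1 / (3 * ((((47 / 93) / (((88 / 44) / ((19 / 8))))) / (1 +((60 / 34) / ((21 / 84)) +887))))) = 7547136 / 15181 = 497.14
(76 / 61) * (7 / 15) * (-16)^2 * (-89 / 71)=-12121088 / 64965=-186.58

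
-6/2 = -3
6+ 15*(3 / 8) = 93 / 8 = 11.62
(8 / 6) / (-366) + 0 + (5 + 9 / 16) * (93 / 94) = 4541065 / 825696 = 5.50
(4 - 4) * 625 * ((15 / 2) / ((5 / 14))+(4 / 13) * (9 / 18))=0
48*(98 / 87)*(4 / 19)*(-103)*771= -498078336 / 551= -903953.42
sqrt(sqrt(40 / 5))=2^(3 / 4)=1.68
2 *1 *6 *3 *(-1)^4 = 36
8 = 8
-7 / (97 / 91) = -637 / 97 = -6.57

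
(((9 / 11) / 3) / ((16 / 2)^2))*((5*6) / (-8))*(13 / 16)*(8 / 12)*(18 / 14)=-1755 / 157696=-0.01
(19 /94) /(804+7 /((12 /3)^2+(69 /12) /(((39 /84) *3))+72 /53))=843847 /3357916974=0.00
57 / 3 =19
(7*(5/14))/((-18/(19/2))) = -95/72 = -1.32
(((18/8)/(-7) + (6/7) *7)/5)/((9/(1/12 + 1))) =689/5040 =0.14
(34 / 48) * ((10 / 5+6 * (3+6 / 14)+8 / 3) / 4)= 4505 / 1008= 4.47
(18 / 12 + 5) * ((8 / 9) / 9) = 52 / 81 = 0.64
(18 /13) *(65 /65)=18 /13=1.38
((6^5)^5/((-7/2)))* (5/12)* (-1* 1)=23691906691608084480/7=3384558098801154925.71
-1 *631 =-631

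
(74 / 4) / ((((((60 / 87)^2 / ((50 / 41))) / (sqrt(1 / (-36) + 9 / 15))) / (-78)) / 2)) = -404521*sqrt(515) / 1640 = -5597.59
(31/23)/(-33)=-0.04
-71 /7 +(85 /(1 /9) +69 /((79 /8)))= 761.84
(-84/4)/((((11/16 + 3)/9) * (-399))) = 144/1121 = 0.13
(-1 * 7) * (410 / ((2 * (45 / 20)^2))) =-22960 / 81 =-283.46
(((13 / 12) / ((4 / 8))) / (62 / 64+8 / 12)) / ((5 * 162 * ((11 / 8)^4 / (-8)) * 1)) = -3407872 / 930947985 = -0.00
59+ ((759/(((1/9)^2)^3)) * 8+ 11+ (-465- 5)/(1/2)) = 3226908882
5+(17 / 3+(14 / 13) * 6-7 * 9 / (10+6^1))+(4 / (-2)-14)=-1753 / 624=-2.81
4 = 4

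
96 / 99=32 / 33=0.97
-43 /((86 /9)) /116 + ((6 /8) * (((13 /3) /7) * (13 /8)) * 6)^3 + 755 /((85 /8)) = 113440223047 /692629504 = 163.78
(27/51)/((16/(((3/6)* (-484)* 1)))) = -8.01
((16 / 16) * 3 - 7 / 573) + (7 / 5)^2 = 70877 / 14325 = 4.95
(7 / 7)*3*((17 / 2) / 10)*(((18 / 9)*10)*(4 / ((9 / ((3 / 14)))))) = 34 / 7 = 4.86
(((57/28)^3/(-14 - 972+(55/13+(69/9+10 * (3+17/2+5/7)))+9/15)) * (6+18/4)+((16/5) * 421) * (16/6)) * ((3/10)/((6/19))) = 3412.81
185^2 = 34225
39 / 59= 0.66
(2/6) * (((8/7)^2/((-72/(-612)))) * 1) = 544/147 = 3.70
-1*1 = -1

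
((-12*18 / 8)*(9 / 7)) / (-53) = 243 / 371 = 0.65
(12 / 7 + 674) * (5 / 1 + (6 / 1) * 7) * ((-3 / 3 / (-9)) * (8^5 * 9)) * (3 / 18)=3642327040 / 21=173444144.76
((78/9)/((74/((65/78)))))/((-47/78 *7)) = -845/36519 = -0.02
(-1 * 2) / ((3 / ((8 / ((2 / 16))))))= -128 / 3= -42.67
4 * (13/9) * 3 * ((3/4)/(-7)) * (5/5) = -13/7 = -1.86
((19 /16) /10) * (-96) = -57 /5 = -11.40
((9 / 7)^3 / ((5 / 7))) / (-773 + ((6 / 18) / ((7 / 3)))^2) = -0.00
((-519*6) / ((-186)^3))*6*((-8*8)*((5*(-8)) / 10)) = 22144 / 29791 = 0.74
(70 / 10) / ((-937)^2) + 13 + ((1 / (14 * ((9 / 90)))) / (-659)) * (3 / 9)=157948475911 / 12150212991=13.00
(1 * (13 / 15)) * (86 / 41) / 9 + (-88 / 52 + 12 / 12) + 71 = 5073524 / 71955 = 70.51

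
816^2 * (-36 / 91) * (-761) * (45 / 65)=164176118784 / 1183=138779474.88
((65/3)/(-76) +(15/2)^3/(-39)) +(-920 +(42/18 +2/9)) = -16513277/17784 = -928.55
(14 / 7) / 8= 1 / 4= 0.25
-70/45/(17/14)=-196/153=-1.28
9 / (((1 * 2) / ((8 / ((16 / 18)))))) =81 / 2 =40.50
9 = 9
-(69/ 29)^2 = -4761/ 841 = -5.66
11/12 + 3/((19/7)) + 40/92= 12883/5244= 2.46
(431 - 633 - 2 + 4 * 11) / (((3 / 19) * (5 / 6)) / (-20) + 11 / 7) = -34048 / 333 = -102.25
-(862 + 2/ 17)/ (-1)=14656/ 17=862.12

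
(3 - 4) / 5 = -1 / 5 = -0.20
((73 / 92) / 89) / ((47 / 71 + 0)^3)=0.03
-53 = -53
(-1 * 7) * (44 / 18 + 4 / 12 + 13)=-994 / 9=-110.44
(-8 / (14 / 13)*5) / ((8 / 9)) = -585 / 14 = -41.79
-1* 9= -9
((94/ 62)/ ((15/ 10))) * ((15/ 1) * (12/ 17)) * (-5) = -28200/ 527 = -53.51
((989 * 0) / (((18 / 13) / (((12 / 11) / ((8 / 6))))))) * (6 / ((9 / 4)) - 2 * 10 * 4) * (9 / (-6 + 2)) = 0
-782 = -782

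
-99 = -99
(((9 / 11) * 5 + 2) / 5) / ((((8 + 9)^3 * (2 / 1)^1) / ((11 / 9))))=67 / 442170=0.00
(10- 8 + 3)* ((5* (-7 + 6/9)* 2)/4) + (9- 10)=-481/6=-80.17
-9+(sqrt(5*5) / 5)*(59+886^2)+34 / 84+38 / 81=890243155 / 1134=785046.87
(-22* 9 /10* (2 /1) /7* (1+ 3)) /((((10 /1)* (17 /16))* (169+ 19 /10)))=-12672 /1016855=-0.01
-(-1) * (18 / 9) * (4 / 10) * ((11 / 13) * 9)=396 / 65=6.09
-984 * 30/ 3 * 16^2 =-2519040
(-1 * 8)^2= 64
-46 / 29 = -1.59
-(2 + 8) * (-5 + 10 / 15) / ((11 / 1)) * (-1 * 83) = -10790 / 33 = -326.97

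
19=19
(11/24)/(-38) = -11/912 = -0.01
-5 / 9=-0.56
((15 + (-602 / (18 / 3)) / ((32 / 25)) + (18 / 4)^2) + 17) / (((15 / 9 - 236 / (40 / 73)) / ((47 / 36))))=589615 / 7413696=0.08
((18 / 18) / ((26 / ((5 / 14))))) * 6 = 15 / 182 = 0.08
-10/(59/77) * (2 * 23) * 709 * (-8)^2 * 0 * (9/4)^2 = 0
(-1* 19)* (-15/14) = 285/14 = 20.36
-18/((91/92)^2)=-152352/8281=-18.40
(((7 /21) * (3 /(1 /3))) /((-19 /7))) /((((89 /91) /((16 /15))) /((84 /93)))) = -285376 /262105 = -1.09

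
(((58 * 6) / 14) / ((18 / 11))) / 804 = 319 / 16884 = 0.02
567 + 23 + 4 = 594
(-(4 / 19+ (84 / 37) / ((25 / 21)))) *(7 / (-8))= 32564 / 17575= 1.85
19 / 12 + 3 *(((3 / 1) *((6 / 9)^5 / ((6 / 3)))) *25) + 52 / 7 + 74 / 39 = 252817 / 9828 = 25.72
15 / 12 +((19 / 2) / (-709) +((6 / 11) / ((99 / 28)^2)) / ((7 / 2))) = 1.25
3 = 3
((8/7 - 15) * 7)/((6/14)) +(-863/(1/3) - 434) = -9748/3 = -3249.33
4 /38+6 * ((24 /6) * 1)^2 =1826 /19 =96.11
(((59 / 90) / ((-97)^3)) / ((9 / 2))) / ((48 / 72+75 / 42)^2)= -11564 / 435714653565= -0.00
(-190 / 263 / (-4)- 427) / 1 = -224507 / 526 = -426.82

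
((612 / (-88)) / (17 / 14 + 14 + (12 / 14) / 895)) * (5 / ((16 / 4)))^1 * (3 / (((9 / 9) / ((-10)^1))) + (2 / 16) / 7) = 5553475 / 324192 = 17.13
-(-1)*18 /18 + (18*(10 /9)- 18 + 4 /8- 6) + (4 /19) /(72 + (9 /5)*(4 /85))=-726755 /291042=-2.50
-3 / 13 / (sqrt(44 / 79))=-3 * sqrt(869) / 286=-0.31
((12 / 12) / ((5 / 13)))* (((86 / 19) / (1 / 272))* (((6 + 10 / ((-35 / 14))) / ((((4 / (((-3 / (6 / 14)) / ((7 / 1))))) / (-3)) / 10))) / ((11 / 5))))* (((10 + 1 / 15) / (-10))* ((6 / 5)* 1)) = -137755488 / 5225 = -26364.69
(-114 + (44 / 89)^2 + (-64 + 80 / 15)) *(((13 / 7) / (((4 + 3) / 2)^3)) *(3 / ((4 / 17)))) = -1810993340 / 19018321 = -95.22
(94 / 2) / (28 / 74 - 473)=-1739 / 17487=-0.10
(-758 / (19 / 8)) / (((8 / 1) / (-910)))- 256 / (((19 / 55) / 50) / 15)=-519485.26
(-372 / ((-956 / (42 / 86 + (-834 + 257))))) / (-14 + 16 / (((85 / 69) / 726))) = -97982475 / 4112413489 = -0.02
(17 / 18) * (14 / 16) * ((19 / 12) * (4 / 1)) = 2261 / 432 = 5.23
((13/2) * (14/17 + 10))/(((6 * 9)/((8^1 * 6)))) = 9568/153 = 62.54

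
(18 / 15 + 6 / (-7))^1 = 12 / 35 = 0.34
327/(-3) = -109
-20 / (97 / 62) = -1240 / 97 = -12.78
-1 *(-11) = 11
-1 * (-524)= 524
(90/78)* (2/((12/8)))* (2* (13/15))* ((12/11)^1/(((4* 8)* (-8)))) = -1/88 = -0.01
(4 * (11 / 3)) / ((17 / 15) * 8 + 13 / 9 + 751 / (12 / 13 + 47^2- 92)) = 4542945 / 3365611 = 1.35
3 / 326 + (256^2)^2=1400159338499 / 326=4294967296.01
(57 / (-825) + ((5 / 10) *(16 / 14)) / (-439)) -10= -8510237 / 845075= -10.07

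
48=48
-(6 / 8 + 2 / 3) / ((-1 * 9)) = 17 / 108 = 0.16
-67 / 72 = -0.93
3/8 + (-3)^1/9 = 1/24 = 0.04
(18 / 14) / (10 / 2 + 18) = 9 / 161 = 0.06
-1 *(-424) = 424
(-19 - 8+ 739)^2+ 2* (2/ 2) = 506946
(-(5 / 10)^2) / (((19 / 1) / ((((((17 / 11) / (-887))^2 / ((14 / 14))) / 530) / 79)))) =-289 / 302934797803880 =-0.00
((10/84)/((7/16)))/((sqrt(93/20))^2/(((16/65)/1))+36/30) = 12800/945063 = 0.01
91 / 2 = 45.50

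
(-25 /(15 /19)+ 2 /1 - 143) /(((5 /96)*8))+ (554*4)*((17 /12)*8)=370504 /15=24700.27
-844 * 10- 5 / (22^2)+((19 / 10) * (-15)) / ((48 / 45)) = -32783175 / 3872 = -8466.73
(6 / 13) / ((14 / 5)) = 15 / 91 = 0.16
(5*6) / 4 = 15 / 2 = 7.50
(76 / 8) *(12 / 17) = 6.71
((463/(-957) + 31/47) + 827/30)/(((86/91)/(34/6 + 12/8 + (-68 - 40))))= -12490749271/4219848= -2960.00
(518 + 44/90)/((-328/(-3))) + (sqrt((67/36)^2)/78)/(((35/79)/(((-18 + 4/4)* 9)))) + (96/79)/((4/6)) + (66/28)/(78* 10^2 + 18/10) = -1.67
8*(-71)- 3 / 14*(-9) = -7925 / 14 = -566.07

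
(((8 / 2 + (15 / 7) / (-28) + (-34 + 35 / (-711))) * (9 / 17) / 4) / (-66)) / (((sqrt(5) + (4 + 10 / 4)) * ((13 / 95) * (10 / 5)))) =36257225 / 941303328- 36257225 * sqrt(5) / 6118471632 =0.03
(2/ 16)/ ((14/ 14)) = 1/ 8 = 0.12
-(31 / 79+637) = -50354 / 79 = -637.39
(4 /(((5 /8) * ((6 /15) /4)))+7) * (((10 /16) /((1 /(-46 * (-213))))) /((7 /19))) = 33043755 /28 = 1180134.11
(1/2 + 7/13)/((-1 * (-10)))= 0.10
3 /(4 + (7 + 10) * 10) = 1 /58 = 0.02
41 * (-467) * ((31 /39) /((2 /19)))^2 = -6642496387 /6084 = -1091797.57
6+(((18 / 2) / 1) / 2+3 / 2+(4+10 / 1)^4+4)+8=38440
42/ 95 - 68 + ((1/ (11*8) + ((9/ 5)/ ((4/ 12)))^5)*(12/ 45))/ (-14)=-42523406879/ 274312500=-155.02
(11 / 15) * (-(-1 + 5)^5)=-11264 / 15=-750.93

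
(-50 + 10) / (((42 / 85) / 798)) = -64600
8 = 8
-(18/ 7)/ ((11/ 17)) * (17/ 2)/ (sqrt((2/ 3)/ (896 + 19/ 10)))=-7803 * sqrt(14965)/ 770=-1239.68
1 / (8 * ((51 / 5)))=5 / 408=0.01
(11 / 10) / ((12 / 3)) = 11 / 40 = 0.28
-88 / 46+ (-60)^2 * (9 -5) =331156 / 23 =14398.09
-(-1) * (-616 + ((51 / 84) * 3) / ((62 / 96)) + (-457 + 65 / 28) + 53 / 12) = -1384601 / 1302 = -1063.44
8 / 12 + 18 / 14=41 / 21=1.95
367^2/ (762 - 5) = 134689/ 757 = 177.92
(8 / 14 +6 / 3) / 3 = 6 / 7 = 0.86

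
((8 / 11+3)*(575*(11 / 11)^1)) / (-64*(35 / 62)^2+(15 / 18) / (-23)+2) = -116.28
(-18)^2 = 324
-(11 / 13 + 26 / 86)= -642 / 559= -1.15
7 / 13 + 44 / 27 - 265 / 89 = -25286 / 31239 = -0.81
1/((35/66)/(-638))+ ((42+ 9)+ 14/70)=-40316/35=-1151.89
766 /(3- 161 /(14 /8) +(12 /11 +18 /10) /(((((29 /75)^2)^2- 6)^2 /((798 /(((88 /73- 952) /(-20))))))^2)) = -27756802056945909372778401821777791741856 /3201889220500537356119376974020987587949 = -8.67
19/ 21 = 0.90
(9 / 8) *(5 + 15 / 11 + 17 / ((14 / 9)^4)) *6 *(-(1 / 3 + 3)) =-176221215 / 845152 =-208.51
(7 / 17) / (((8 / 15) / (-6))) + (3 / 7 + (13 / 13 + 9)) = 2759 / 476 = 5.80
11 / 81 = 0.14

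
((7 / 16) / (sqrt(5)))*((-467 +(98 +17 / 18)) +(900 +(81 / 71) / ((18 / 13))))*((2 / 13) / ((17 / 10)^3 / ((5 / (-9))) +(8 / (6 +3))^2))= -243723375*sqrt(5) / 273675961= -1.99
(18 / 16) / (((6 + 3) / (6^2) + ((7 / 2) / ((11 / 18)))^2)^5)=29879913140352 / 1047593328570886479757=0.00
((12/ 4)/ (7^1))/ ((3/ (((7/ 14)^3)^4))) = 1/ 28672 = 0.00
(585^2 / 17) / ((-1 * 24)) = -114075 / 136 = -838.79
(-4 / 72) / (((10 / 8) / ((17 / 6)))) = -17 / 135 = -0.13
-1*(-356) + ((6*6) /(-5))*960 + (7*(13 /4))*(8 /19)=-124382 /19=-6546.42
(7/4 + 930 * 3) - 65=10907/4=2726.75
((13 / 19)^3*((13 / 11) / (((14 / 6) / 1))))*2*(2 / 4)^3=85683 / 2112572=0.04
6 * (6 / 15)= 12 / 5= 2.40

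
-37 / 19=-1.95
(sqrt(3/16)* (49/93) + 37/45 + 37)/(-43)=-1702/1935 - 49* sqrt(3)/15996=-0.88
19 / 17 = 1.12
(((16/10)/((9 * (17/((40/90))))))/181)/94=16/58570695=0.00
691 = 691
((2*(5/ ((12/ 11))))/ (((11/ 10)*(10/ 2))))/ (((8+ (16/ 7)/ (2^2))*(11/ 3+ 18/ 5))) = 35/ 1308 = 0.03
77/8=9.62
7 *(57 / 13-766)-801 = -79720 / 13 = -6132.31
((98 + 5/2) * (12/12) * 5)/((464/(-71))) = -71355/928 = -76.89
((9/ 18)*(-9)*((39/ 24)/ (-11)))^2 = 13689/ 30976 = 0.44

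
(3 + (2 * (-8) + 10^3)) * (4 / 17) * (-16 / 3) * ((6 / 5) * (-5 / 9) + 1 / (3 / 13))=-231616 / 51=-4541.49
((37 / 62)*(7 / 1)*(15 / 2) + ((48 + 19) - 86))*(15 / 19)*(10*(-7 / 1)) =-802725 / 1178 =-681.43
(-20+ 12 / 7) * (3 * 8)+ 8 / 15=-46024 / 105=-438.32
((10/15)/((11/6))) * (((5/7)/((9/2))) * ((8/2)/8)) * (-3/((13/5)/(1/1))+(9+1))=2300/9009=0.26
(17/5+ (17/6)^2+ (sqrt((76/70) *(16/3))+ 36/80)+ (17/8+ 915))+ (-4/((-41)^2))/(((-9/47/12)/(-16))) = 4 *sqrt(3990)/105+ 560751481/605160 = 929.02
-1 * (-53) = 53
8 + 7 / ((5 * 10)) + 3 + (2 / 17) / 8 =18963 / 1700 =11.15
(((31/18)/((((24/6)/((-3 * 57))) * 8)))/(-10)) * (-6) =-5.52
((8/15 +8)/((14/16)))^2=1048576/11025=95.11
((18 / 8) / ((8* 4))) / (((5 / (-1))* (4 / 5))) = -9 / 512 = -0.02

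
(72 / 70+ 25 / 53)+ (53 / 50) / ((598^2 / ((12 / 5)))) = 12440208139 / 8291942750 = 1.50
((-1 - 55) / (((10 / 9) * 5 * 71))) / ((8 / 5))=-63 / 710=-0.09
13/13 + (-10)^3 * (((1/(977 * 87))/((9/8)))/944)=45133969/45134469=1.00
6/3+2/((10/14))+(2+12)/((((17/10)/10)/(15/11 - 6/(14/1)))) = 76488/935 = 81.81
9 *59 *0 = 0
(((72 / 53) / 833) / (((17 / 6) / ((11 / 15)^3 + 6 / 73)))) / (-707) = -0.00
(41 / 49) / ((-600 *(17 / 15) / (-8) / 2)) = 82 / 4165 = 0.02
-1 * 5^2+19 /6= -21.83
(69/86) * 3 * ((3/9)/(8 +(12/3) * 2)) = 69/1376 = 0.05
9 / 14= 0.64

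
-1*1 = -1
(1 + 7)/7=8/7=1.14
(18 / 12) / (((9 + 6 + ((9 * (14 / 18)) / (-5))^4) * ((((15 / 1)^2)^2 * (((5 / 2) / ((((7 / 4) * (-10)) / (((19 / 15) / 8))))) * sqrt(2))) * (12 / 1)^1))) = -35 * sqrt(2) / 12082176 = -0.00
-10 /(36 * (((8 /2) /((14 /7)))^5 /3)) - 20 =-3845 /192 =-20.03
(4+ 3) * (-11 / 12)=-77 / 12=-6.42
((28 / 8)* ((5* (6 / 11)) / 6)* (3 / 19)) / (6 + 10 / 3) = 45 / 1672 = 0.03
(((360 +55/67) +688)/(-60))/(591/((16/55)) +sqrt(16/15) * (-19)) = -9136635420/1061758830173 - 341798144 * sqrt(15)/15926382452595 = -0.01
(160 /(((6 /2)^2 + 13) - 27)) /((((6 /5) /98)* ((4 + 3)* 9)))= -1120 /27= -41.48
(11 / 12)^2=121 / 144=0.84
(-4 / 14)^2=4 / 49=0.08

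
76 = 76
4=4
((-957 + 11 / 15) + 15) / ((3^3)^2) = -14119 / 10935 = -1.29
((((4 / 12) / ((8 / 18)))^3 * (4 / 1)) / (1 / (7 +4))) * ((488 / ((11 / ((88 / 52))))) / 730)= 18117 / 9490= 1.91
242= 242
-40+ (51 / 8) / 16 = -5069 / 128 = -39.60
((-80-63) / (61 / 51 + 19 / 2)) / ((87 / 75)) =-364650 / 31639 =-11.53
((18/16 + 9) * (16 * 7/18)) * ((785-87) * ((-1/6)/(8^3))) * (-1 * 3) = 21987/512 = 42.94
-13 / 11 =-1.18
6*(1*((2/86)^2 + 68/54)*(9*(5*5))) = 3144650/1849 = 1700.73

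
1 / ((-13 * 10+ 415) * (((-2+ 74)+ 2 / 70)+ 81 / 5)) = 7 / 176016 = 0.00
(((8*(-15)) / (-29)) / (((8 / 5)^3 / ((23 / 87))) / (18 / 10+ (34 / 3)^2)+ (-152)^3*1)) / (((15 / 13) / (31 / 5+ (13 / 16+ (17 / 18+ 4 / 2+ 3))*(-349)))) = 14838085019095 / 6177899203135488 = 0.00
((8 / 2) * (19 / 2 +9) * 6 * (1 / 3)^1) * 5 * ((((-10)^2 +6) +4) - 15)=70300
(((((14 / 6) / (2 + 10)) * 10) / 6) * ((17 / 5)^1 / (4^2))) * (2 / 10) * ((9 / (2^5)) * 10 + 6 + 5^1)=26299 / 138240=0.19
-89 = -89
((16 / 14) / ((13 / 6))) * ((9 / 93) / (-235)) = -144 / 662935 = -0.00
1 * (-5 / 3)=-5 / 3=-1.67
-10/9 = -1.11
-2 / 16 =-1 / 8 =-0.12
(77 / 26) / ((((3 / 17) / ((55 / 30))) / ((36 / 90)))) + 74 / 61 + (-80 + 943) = 62557229 / 71370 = 876.52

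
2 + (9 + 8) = 19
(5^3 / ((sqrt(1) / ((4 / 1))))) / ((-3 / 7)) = -3500 / 3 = -1166.67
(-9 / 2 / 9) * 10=-5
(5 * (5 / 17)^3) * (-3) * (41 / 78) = -25625 / 127738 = -0.20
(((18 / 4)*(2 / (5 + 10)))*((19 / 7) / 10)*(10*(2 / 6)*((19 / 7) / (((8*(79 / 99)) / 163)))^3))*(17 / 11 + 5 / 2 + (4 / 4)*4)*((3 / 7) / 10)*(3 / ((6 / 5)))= 26435323945810417473 / 169707652567040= 155769.78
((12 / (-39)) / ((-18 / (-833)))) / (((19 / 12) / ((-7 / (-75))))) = -46648 / 55575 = -0.84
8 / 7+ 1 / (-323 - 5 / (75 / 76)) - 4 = -14075 / 4921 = -2.86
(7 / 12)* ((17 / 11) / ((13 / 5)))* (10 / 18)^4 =371875 / 11258676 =0.03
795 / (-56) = -795 / 56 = -14.20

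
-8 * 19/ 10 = -76/ 5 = -15.20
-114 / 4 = -57 / 2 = -28.50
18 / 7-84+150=480 / 7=68.57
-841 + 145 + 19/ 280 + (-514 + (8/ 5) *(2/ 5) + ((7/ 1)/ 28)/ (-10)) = -423261/ 350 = -1209.32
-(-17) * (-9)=-153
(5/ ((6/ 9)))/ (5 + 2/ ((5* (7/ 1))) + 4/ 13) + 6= 7.40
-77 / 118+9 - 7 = 159 / 118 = 1.35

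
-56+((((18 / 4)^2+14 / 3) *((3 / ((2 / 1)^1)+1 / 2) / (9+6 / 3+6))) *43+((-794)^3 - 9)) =-51057744541 / 102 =-500566122.95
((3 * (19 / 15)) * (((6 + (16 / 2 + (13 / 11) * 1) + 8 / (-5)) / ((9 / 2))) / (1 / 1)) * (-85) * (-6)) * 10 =643416 / 11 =58492.36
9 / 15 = 3 / 5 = 0.60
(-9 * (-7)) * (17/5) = 1071/5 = 214.20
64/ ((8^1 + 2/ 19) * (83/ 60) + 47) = 36480/ 33181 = 1.10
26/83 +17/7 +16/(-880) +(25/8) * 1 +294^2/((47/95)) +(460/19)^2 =760367193663949/4337443880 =175303.06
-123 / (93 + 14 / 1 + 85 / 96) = -11808 / 10357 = -1.14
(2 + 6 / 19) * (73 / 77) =292 / 133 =2.20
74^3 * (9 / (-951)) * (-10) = 38349.27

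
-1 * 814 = -814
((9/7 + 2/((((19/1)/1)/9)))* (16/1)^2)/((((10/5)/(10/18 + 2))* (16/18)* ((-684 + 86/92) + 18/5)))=-2285280/1889531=-1.21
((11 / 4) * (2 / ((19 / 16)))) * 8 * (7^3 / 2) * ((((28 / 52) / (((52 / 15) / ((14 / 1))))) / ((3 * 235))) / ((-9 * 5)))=-2958032 / 6791265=-0.44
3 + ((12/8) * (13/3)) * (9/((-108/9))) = -15/8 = -1.88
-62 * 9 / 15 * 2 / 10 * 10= -372 / 5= -74.40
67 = 67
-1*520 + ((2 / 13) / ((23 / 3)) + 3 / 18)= -932545 / 1794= -519.81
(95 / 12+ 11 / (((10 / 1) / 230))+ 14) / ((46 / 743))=2451157 / 552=4440.50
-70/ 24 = -35/ 12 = -2.92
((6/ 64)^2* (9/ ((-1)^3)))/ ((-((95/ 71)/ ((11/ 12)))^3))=1429138623/ 56188928000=0.03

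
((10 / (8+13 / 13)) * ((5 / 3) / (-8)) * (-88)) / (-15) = -1.36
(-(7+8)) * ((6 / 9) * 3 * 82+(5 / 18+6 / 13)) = -192745 / 78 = -2471.09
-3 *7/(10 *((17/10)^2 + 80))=-70/2763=-0.03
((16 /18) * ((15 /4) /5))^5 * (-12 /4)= -32 /81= -0.40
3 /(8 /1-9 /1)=-3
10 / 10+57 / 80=137 / 80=1.71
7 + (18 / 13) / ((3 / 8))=139 / 13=10.69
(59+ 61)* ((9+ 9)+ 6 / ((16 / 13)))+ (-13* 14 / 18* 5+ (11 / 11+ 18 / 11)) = 267011 / 99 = 2697.08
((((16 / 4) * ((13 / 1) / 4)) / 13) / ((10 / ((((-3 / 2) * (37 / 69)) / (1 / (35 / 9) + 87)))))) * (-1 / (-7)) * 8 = -37 / 35121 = -0.00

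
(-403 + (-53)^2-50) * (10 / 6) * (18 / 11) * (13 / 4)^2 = 1493115 / 22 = 67868.86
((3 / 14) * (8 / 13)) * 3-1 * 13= -1147 / 91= -12.60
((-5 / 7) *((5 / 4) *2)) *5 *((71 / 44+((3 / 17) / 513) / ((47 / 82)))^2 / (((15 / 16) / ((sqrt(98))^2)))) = -16480239651275575 / 6776296561683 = -2432.04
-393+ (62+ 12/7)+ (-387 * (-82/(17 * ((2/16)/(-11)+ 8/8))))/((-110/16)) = -10420769/17255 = -603.93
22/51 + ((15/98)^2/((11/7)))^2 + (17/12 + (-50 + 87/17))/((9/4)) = -1974501577541/104545724976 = -18.89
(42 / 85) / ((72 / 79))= 553 / 1020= 0.54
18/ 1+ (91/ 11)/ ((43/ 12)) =9606/ 473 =20.31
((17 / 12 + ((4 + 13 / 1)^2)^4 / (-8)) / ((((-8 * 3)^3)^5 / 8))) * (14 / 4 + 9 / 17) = 168649194329 / 3029143697736276639744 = 0.00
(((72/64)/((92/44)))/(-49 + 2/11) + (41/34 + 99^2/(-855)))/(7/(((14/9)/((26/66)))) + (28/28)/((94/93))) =-282378964901/75957661920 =-3.72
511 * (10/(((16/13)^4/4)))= 72973355/8192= 8907.88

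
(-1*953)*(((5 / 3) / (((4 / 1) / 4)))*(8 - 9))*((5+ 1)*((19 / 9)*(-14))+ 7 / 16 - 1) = -282557.88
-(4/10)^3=-8/125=-0.06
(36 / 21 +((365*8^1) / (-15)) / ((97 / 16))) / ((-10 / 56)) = 247664 / 1455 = 170.22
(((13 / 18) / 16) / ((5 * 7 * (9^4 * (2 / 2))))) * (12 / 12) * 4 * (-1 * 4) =-13 / 4133430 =-0.00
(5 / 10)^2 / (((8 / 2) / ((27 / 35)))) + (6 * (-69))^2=95981787 / 560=171396.05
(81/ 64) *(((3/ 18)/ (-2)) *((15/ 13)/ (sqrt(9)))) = -135/ 3328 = -0.04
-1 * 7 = -7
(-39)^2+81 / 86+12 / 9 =393005 / 258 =1523.28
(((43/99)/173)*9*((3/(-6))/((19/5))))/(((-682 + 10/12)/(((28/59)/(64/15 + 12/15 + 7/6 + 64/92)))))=0.00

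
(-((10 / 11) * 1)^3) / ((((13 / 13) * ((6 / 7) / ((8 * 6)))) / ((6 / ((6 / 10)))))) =-560000 / 1331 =-420.74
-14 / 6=-7 / 3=-2.33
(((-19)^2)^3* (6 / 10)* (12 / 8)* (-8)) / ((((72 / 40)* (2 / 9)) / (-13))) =11008736154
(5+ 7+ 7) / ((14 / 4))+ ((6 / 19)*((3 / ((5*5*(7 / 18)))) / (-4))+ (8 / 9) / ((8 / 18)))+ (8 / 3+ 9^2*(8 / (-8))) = -70.93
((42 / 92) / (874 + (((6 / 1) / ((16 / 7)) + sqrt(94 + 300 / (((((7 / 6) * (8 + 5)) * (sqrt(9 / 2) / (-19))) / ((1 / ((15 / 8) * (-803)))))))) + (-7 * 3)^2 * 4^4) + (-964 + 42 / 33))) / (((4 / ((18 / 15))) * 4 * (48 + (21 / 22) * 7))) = 231 / (368920 * (sqrt(6080 * sqrt(2) / 73073 + 94) + 9927271 / 88)) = 0.00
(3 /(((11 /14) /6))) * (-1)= -252 /11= -22.91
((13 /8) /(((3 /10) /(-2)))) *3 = -65 /2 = -32.50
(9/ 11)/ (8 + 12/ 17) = 153/ 1628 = 0.09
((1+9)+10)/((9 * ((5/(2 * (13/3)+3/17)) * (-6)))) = -0.66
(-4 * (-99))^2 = 156816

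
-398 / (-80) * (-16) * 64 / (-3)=25472 / 15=1698.13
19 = 19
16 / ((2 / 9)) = 72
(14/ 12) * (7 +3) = 35/ 3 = 11.67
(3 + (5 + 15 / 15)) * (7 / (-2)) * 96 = -3024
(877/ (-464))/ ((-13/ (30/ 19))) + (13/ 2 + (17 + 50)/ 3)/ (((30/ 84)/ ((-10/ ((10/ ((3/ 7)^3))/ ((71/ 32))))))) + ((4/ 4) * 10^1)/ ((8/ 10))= -76982261/ 56157920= -1.37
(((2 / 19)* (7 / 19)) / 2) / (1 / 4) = 28 / 361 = 0.08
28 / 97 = 0.29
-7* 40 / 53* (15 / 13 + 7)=-560 / 13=-43.08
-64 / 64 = -1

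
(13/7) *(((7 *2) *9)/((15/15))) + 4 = 238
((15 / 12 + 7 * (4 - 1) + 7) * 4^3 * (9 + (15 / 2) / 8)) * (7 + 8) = 279045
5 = 5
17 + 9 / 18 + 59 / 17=713 / 34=20.97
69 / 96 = 23 / 32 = 0.72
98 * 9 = 882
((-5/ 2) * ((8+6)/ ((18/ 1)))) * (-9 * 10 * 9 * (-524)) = -825300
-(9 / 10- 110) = 1091 / 10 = 109.10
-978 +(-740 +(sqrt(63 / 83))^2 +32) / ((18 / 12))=-120308 / 83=-1449.49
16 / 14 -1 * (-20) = 148 / 7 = 21.14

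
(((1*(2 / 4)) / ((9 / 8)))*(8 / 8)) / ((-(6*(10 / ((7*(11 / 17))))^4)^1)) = -35153041 / 11275335000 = -0.00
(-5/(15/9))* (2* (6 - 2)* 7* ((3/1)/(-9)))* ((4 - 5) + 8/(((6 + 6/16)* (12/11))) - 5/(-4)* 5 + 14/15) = 314174/765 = 410.68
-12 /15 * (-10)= 8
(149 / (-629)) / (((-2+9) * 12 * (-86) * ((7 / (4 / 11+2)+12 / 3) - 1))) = 1937 / 352151940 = 0.00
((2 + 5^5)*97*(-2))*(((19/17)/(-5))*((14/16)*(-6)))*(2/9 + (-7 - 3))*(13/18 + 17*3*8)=6529421325658/2295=2845063758.46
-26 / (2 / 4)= -52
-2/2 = -1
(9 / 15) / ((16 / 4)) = 3 / 20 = 0.15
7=7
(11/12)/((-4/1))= -11/48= -0.23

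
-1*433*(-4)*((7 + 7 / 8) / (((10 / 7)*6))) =63651 / 40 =1591.28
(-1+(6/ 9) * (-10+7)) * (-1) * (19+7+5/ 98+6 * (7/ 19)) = 157869/ 1862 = 84.78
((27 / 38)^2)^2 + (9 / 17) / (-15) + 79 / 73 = 16842634861 / 12938268880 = 1.30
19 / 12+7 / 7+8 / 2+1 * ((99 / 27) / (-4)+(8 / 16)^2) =71 / 12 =5.92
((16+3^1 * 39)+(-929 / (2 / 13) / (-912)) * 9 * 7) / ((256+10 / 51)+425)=2436933 / 3017504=0.81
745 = 745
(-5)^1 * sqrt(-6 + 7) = -5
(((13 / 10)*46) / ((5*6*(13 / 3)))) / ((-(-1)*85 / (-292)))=-3358 / 2125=-1.58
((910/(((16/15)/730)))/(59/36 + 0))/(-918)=-413.95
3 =3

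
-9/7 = -1.29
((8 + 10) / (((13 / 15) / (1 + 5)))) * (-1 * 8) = -12960 / 13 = -996.92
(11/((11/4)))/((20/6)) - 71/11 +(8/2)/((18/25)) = 149/495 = 0.30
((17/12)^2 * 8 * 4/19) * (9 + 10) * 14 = 8092/9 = 899.11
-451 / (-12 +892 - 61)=-451 / 819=-0.55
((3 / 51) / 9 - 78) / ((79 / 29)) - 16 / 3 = -410521 / 12087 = -33.96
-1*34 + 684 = 650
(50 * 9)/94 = 225/47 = 4.79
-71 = -71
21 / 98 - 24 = -333 / 14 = -23.79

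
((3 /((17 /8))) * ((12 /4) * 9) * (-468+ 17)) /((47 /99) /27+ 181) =-94.97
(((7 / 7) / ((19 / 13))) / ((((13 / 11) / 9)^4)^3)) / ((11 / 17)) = 1369867529015836161018147 / 34051047486703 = 40229820523.17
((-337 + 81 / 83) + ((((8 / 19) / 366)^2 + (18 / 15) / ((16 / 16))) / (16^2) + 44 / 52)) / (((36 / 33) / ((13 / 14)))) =-4397185652302751 / 15412698731520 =-285.30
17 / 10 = 1.70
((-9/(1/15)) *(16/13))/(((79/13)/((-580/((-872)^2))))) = 19575/938599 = 0.02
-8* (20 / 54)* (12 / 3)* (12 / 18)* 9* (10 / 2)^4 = -400000 / 9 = -44444.44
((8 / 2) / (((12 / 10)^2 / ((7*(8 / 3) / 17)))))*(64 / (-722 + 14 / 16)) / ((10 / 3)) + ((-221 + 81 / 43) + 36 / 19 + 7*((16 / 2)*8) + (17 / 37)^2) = 230.91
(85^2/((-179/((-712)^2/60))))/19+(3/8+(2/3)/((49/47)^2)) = -3517434955007/195979224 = -17948.00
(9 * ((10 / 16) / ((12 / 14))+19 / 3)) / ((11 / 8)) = 1017 / 22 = 46.23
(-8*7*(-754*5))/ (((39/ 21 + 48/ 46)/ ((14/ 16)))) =29741530/ 467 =63686.36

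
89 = 89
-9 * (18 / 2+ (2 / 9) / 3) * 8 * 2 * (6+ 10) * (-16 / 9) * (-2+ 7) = 5017600 / 27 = 185837.04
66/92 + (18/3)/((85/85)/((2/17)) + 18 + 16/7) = 17163/18538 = 0.93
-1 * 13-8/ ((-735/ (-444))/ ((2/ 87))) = -279463/ 21315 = -13.11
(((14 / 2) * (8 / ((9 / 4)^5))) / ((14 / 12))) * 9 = 16384 / 2187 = 7.49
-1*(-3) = 3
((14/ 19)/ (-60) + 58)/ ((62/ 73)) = 2412869/ 35340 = 68.28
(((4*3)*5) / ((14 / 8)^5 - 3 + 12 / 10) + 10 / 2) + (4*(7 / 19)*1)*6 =17.95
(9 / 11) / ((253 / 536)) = 4824 / 2783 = 1.73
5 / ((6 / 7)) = 35 / 6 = 5.83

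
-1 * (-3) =3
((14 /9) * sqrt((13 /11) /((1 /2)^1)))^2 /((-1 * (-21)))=728 /2673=0.27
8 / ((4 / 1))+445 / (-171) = -103 / 171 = -0.60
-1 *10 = -10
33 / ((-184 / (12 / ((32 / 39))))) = -2.62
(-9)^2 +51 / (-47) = 3756 / 47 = 79.91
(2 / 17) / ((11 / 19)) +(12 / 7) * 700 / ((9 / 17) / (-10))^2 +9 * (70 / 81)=2161760296 / 5049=428156.13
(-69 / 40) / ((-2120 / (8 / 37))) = 69 / 392200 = 0.00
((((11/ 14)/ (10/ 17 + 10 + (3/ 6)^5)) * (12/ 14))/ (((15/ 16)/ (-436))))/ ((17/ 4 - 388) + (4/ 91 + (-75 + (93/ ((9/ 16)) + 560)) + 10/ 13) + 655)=-59744256/ 1868461735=-0.03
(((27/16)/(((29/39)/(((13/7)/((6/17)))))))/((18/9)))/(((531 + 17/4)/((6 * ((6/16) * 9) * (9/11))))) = 56549259/305974592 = 0.18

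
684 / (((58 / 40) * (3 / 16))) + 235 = 79775 / 29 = 2750.86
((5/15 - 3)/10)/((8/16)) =-8/15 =-0.53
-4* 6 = -24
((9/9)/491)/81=1/39771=0.00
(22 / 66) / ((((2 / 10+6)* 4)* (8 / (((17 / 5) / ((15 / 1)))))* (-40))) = -17 / 1785600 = -0.00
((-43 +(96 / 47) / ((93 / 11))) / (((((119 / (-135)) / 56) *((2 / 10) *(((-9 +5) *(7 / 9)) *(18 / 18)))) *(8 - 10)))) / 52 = 378466425 / 9015916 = 41.98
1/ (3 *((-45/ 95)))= -19/ 27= -0.70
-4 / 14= -2 / 7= -0.29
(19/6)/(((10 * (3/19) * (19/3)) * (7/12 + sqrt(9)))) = 19/215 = 0.09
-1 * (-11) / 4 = 11 / 4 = 2.75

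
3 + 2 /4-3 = 1 /2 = 0.50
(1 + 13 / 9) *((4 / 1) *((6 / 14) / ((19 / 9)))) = 264 / 133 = 1.98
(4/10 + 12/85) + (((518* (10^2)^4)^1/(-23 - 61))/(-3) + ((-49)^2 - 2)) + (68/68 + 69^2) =157255478579/765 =205562717.10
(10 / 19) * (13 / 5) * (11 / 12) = 143 / 114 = 1.25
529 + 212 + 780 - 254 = 1267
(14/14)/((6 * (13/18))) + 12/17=0.94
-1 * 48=-48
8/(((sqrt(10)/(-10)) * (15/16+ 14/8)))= -128 * sqrt(10)/43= -9.41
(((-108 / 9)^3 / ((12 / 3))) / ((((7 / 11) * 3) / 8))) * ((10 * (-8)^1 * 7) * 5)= 5068800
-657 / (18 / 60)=-2190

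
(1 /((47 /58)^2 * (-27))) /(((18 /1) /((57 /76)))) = -841 /357858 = -0.00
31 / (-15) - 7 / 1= -136 / 15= -9.07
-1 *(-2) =2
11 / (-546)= -11 / 546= -0.02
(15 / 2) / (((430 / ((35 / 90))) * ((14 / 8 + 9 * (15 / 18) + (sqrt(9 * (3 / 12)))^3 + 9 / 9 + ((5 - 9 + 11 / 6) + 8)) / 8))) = 56 / 20081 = 0.00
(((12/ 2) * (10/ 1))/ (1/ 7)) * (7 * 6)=17640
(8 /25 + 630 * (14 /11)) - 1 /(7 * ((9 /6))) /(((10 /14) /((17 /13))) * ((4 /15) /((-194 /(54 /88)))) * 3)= 252232064 /289575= 871.04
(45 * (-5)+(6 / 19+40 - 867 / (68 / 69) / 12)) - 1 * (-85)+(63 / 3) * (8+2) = 11249 / 304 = 37.00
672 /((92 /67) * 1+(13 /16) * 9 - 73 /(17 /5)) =-12246528 /232993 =-52.56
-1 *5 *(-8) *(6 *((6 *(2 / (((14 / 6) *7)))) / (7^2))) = 8640 / 2401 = 3.60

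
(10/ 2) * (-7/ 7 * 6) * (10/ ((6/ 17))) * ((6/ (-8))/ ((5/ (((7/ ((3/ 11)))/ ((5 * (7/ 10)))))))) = 935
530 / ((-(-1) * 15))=35.33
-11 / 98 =-0.11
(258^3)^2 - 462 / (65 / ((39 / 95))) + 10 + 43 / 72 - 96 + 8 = 10086589392960977833 / 34200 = 294929514414063.68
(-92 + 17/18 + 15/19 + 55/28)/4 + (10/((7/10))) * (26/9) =122537/6384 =19.19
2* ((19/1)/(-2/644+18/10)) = 21.15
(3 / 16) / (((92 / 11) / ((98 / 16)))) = 1617 / 11776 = 0.14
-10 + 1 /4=-39 /4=-9.75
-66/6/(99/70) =-70/9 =-7.78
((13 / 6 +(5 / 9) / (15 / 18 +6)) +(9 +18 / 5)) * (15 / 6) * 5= 91315 / 492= 185.60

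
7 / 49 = 1 / 7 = 0.14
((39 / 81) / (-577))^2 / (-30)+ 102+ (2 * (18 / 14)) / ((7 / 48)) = 42682143673979 / 356776704270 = 119.63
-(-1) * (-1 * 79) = -79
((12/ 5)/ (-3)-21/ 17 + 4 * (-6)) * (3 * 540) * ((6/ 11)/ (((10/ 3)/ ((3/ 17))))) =-19359324/ 15895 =-1217.95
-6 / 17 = -0.35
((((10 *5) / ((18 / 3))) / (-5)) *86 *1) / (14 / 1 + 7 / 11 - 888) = 4730 / 28821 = 0.16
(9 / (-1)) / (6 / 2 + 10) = -9 / 13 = -0.69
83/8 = 10.38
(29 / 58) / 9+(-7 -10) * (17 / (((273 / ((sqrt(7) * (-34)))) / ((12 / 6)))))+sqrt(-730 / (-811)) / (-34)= -sqrt(592030) / 27574+1 / 18+19652 * sqrt(7) / 273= 190.48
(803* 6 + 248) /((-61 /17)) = -86122 /61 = -1411.84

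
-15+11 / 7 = -94 / 7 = -13.43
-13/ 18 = -0.72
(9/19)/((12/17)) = 51/76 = 0.67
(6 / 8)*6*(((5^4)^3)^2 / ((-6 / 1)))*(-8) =357627868652343750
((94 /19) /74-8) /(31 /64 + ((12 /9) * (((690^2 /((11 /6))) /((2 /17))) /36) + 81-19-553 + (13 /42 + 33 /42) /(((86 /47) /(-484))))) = -3545365824 /36187874839469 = -0.00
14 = 14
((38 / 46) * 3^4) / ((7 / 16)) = 24624 / 161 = 152.94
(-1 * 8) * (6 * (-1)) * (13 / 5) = 624 / 5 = 124.80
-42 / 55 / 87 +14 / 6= 2.32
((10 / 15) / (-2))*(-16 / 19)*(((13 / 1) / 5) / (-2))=-104 / 285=-0.36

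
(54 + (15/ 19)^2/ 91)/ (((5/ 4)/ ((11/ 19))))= 78063876/ 3120845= 25.01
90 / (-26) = -45 / 13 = -3.46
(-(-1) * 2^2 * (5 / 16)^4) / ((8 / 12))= 0.06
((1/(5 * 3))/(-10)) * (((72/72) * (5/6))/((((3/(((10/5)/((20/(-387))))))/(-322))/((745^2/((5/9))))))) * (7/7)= -461092569/20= -23054628.45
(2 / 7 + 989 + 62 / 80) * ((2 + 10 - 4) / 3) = 277217 / 105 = 2640.16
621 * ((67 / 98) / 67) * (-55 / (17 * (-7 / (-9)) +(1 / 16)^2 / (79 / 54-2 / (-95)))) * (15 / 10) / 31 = -224659020960 / 176180153219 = -1.28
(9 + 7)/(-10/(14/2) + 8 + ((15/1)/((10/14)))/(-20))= 2240/773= 2.90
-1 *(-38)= 38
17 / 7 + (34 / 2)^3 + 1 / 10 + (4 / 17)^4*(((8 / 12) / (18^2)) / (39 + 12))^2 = 4413842678944783303 / 897938566485030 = 4915.53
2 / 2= 1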